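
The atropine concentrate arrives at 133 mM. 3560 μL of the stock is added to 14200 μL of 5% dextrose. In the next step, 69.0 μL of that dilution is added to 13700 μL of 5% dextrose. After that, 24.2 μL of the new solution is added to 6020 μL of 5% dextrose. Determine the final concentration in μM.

0.535 μM

Overall dilution factor = 4.989 × 199.6 × 249.8 = 2.49 × 10⁵.
133 mM / 2.49 × 10⁵ = 5.35 × 10⁻⁴ mM = 0.535 μM.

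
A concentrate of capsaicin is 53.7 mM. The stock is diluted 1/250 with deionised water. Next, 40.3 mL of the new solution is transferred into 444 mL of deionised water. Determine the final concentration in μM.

17.9 μM

Overall dilution factor = 250 × 12.02 = 3004.
53.7 mM / 3004 = 0.0179 mM = 17.9 μM.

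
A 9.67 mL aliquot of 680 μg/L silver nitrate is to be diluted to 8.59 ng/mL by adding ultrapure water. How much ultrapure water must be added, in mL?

756 mL

8.59 ng/mL = 8.59 μg/L.
V₂ = C₁V₁/C₂ = 680 × 9.67 / 8.59 = 765 mL.
Diluent to add = V₂ − V₁ = 765 − 9.67 = 756 mL.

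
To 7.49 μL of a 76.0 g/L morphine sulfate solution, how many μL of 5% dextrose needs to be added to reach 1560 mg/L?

1560 mg/L = 1.56 g/L.
V₂ = C₁V₁/C₂ = 76.0 × 7.49 / 1.56 = 365 μL.
Diluent to add = V₂ − V₁ = 365 − 7.49 = 357 μL.

357 μL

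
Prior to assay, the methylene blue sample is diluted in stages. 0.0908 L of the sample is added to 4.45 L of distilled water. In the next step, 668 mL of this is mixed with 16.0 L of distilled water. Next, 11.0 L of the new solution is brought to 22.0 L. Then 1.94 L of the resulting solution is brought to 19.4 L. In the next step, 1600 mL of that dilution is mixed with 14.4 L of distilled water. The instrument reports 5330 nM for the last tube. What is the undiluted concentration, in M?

Overall dilution factor = 50.01 × 24.95 × 2 × 10 × 10 = 2.50 × 10⁵.
Original = 5330 nM × 2.50 × 10⁵ = 1.33 × 10⁹ nM = 1.33 M.

1.33 M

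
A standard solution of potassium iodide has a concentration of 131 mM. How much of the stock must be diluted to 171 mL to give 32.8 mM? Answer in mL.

42.8 mL

V₁ = C₂V₂/C₁ = 32.8 × 171 / 131 = 42.8 mL.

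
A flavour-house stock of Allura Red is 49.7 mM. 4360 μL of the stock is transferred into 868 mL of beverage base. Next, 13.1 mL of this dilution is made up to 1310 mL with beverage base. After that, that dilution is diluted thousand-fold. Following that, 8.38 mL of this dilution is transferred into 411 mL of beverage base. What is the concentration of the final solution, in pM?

49.6 pM

Overall dilution factor = 200.1 × 100 × 1000 × 50.05 = 1.00 × 10⁹.
49.7 mM / 1.00 × 10⁹ = 4.96 × 10⁻⁸ mM = 49.6 pM.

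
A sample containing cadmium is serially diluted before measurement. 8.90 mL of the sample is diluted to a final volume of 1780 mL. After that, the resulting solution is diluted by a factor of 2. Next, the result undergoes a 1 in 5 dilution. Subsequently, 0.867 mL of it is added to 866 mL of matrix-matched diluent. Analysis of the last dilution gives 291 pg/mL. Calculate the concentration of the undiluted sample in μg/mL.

582 μg/mL

Overall dilution factor = 200 × 2 × 5 × 999.8 = 2.00 × 10⁶.
Original = 291 pg/mL × 2.00 × 10⁶ = 5.82 × 10⁸ pg/mL = 582 μg/mL.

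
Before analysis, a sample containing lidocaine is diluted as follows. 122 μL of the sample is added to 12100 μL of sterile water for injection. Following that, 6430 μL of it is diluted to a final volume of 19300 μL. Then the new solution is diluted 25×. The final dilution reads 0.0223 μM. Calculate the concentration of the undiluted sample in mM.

0.168 mM

Overall dilution factor = 100.2 × 3.002 × 25 = 7517.
Original = 0.0223 μM × 7517 = 168 μM = 0.168 mM.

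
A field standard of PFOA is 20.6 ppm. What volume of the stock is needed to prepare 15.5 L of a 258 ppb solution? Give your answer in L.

258 ppb = 0.258 ppm.
V₁ = C₂V₂/C₁ = 0.258 × 15.5 / 20.6 = 0.194 L.

0.194 L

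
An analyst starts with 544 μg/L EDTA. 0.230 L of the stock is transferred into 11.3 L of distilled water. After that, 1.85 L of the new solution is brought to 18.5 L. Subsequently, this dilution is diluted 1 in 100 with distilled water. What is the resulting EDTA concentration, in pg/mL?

Overall dilution factor = 50.13 × 10 × 100 = 5.01 × 10⁴.
544 μg/L / 5.01 × 10⁴ = 0.0109 μg/L = 10.9 pg/mL.

10.9 pg/mL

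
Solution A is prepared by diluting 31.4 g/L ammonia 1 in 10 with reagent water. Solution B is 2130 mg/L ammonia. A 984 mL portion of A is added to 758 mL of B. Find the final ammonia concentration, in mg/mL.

C_A = 31.4 g/L / 10 = 3.14 g/L.
C_B = 2130 mg/L = 2.13 g/L.
C_mix = (C_A·V_A + C_B·V_B)/(V_A + V_B) = (3.14×984 + 2.13×758) / 1742 = 2.70 g/L = 2.70 mg/mL.

2.70 mg/mL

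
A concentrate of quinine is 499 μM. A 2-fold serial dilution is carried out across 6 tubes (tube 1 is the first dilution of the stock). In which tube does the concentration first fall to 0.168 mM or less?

tube 2

Tube n has concentration 499 μM / 2ⁿ.
Need 2ⁿ ≥ 499 μM / 0.168 mM = 2.97, so n ≥ 1.57.
First such tube: n = 2.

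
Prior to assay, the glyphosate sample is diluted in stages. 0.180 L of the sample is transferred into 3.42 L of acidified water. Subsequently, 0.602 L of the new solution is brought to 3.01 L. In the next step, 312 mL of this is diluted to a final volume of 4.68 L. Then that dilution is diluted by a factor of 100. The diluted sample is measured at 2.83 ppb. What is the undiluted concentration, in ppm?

424 ppm

Overall dilution factor = 20 × 5 × 15 × 100 = 1.50 × 10⁵.
Original = 2.83 ppb × 1.50 × 10⁵ = 4.24 × 10⁵ ppb = 424 ppm.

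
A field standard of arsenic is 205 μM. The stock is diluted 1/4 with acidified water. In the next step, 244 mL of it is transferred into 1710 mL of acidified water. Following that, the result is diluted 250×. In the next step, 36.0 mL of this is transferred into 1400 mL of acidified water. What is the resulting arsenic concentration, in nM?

Overall dilution factor = 4 × 8.008 × 250 × 39.89 = 3.19 × 10⁵.
205 μM / 3.19 × 10⁵ = 6.42 × 10⁻⁴ μM = 0.642 nM.

0.642 nM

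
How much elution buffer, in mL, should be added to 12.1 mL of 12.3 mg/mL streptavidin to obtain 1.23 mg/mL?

109 mL

V₂ = C₁V₁/C₂ = 12.3 × 12.1 / 1.23 = 121 mL.
Diluent to add = V₂ − V₁ = 121 − 12.1 = 109 mL.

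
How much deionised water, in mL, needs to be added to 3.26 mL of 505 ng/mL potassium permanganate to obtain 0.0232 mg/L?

67.7 mL

0.0232 mg/L = 23.2 ng/mL.
V₂ = C₁V₁/C₂ = 505 × 3.26 / 23.2 = 71.0 mL.
Diluent to add = V₂ − V₁ = 71.0 − 3.26 = 67.7 mL.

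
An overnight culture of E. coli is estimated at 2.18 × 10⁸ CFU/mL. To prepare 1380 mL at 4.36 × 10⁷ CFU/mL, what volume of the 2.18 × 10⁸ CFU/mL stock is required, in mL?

276 mL

V₁ = C₂V₂/C₁ = 4.36 × 10⁷ × 1380 / 2.18 × 10⁸ = 276 mL.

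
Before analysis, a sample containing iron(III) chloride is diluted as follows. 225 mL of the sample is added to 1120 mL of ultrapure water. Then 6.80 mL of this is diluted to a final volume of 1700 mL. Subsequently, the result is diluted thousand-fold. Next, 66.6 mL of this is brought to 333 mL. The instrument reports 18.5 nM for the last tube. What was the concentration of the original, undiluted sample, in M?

Overall dilution factor = 5.978 × 250 × 1000 × 5 = 7.47 × 10⁶.
Original = 18.5 nM × 7.47 × 10⁶ = 1.38 × 10⁸ nM = 0.138 M.

0.138 M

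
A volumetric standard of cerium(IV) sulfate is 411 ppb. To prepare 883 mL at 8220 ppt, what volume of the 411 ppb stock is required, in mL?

17.7 mL

8220 ppt = 8.22 ppb.
V₁ = C₂V₂/C₁ = 8.22 × 883 / 411 = 17.7 mL.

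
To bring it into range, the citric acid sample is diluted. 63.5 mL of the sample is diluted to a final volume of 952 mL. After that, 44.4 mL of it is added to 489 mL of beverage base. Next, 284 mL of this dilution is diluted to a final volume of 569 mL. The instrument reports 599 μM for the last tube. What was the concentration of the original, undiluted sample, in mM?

216 mM

Overall dilution factor = 14.99 × 12.01 × 2.004 = 361.
Original = 599 μM × 361 = 2.16 × 10⁵ μM = 216 mM.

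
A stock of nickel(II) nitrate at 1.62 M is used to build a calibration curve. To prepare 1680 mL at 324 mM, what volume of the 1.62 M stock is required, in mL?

336 mL

324 mM = 0.324 M.
V₁ = C₂V₂/C₁ = 0.324 × 1680 / 1.62 = 336 mL.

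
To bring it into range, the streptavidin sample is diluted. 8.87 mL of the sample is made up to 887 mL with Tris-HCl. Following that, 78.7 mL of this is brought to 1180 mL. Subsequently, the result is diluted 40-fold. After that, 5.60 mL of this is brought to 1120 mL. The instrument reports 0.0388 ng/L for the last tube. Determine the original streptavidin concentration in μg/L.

Overall dilution factor = 100 × 14.99 × 40 × 200 = 1.20 × 10⁷.
Original = 0.0388 ng/L × 1.20 × 10⁷ = 4.65 × 10⁵ ng/L = 465 μg/L.

465 μg/L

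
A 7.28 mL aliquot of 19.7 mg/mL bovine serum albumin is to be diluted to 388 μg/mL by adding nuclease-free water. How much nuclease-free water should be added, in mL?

388 μg/mL = 0.388 mg/mL.
V₂ = C₁V₁/C₂ = 19.7 × 7.28 / 0.388 = 370 mL.
Diluent to add = V₂ − V₁ = 370 − 7.28 = 362 mL.

362 mL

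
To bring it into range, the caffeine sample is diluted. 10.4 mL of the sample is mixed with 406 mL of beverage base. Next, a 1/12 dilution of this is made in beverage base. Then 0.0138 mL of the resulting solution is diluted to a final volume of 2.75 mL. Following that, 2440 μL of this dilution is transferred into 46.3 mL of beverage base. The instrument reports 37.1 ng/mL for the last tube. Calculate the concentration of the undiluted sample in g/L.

71.0 g/L

Overall dilution factor = 40.04 × 12 × 199.3 × 19.98 = 1.91 × 10⁶.
Original = 37.1 ng/mL × 1.91 × 10⁶ = 7.10 × 10⁷ ng/mL = 71.0 g/L.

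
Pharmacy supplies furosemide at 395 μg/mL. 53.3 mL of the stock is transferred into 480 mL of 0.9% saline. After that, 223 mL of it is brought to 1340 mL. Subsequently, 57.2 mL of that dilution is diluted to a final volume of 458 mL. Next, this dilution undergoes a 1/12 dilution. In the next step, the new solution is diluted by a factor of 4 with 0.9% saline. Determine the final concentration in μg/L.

17.1 μg/L

Overall dilution factor = 10.01 × 6.009 × 8.007 × 12 × 4 = 2.31 × 10⁴.
395 μg/mL / 2.31 × 10⁴ = 0.0171 μg/mL = 17.1 μg/L.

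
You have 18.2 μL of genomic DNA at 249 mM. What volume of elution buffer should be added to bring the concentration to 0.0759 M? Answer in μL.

0.0759 M = 75.9 mM.
V₂ = C₁V₁/C₂ = 249 × 18.2 / 75.9 = 59.7 μL.
Diluent to add = V₂ − V₁ = 59.7 − 18.2 = 41.5 μL.

41.5 μL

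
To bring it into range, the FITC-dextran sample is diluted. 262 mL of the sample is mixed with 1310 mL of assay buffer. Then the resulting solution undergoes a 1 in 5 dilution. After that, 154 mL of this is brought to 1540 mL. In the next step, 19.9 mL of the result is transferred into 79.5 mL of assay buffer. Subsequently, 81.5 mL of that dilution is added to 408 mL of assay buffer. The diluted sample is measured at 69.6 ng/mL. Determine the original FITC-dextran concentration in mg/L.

Overall dilution factor = 6 × 5 × 10 × 4.995 × 6.006 = 9000.
Original = 69.6 ng/mL × 9000 = 6.26 × 10⁵ ng/mL = 626 mg/L.

626 mg/L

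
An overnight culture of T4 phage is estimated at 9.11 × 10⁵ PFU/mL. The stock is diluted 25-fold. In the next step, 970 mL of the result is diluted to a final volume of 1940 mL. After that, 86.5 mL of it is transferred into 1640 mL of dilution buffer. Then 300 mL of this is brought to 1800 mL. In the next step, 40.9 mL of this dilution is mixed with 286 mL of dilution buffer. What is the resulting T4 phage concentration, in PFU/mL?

19.0 PFU/mL

Overall dilution factor = 25 × 2 × 19.96 × 6 × 7.993 = 4.79 × 10⁴.
9.11 × 10⁵ PFU/mL / 4.79 × 10⁴ = 19.0 PFU/mL.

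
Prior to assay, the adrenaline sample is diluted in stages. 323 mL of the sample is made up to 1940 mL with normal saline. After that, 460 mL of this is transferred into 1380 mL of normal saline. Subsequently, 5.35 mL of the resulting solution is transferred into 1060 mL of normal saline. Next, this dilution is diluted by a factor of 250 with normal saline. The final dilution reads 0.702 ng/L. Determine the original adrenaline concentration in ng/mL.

840 ng/mL

Overall dilution factor = 6.006 × 4 × 199.1 × 250 = 1.20 × 10⁶.
Original = 0.702 ng/L × 1.20 × 10⁶ = 8.40 × 10⁵ ng/L = 840 ng/mL.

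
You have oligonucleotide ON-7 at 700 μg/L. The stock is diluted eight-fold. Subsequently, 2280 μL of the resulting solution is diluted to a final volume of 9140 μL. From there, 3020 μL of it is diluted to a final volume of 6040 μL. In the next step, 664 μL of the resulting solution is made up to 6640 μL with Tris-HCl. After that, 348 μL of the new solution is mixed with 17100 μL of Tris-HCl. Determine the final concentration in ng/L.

Overall dilution factor = 8 × 4.009 × 2 × 10 × 50.14 = 3.22 × 10⁴.
700 μg/L / 3.22 × 10⁴ = 0.0218 μg/L = 21.8 ng/L.

21.8 ng/L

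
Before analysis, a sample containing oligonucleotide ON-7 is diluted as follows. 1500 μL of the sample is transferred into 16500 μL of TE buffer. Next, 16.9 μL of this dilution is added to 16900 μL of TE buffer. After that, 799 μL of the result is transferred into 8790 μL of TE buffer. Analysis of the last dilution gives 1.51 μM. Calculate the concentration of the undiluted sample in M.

Overall dilution factor = 12 × 1001 × 12.00 = 1.44 × 10⁵.
Original = 1.51 μM × 1.44 × 10⁵ = 2.18 × 10⁵ μM = 0.218 M.

0.218 M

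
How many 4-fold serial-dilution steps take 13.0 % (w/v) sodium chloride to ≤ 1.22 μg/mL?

9

Need 4ⁿ ≥ 1.07 × 10⁵, so n ≥ log(1.07 × 10⁵)/log(4) = 8.35.
Minimum whole steps: n = 9.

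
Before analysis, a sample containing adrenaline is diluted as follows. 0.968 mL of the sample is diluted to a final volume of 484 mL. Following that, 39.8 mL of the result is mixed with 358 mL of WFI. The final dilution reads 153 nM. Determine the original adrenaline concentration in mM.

0.765 mM

Overall dilution factor = 500 × 9.995 = 4997.
Original = 153 nM × 4997 = 7.65 × 10⁵ nM = 0.765 mM.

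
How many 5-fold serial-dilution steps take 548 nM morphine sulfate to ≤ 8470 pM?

3

Need 5ⁿ ≥ 64.7, so n ≥ log(64.7)/log(5) = 2.59.
Minimum whole steps: n = 3.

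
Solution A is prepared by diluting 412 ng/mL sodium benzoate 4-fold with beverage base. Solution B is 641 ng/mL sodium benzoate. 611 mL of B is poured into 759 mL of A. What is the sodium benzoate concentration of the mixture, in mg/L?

C_A = 412 ng/mL / 4 = 103 ng/mL.
C_mix = (C_A·V_A + C_B·V_B)/(V_A + V_B) = (103×759 + 641×611) / 1370 = 343 ng/mL = 0.343 mg/L.

0.343 mg/L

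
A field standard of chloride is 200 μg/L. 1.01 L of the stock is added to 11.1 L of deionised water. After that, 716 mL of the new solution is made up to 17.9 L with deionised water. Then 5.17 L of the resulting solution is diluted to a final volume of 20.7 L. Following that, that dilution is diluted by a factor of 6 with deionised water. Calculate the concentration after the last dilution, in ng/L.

27.8 ng/L

Overall dilution factor = 11.99 × 25 × 4.004 × 6 = 7201.
200 μg/L / 7201 = 0.0278 μg/L = 27.8 ng/L.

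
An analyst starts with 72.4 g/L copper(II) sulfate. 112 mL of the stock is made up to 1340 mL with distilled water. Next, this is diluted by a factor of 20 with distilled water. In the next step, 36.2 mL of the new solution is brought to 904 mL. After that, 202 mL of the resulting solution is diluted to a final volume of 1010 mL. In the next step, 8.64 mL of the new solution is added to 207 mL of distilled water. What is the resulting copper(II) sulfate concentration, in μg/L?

97.1 μg/L

Overall dilution factor = 11.96 × 20 × 24.97 × 5 × 24.96 = 7.46 × 10⁵.
72.4 g/L / 7.46 × 10⁵ = 9.71 × 10⁻⁵ g/L = 97.1 μg/L.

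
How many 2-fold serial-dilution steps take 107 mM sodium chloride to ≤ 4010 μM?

Need 2ⁿ ≥ 26.7, so n ≥ log(26.7)/log(2) = 4.74.
Minimum whole steps: n = 5.

5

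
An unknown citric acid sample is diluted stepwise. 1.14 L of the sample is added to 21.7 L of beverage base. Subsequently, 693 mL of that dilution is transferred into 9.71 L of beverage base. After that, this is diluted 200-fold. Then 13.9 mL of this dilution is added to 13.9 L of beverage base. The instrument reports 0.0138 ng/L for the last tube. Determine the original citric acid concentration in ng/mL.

831 ng/mL

Overall dilution factor = 20.04 × 15.01 × 200 × 1001 = 6.02 × 10⁷.
Original = 0.0138 ng/L × 6.02 × 10⁷ = 8.31 × 10⁵ ng/L = 831 ng/mL.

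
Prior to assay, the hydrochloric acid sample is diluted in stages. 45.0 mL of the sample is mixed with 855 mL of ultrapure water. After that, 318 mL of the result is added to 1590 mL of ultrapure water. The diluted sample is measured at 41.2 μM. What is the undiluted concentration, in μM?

Overall dilution factor = 20 × 6 = 120.
Original = 41.2 μM × 120 = 4944 μM.

4940 μM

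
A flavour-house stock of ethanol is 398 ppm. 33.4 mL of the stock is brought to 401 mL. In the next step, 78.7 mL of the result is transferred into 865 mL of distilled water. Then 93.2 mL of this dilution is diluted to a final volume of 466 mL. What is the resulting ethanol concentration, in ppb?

553 ppb

Overall dilution factor = 12.01 × 11.99 × 5 = 720.
398 ppm / 720 = 0.553 ppm = 553 ppb.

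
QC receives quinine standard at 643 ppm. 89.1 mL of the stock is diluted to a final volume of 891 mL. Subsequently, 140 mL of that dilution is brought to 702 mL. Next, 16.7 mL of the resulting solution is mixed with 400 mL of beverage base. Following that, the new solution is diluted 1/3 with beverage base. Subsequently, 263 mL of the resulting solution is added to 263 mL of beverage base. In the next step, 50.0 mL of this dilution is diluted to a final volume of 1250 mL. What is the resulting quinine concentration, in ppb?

3.43 ppb

Overall dilution factor = 10 × 5.014 × 24.95 × 3 × 2 × 25 = 1.88 × 10⁵.
643 ppm / 1.88 × 10⁵ = 3.43 × 10⁻³ ppm = 3.43 ppb.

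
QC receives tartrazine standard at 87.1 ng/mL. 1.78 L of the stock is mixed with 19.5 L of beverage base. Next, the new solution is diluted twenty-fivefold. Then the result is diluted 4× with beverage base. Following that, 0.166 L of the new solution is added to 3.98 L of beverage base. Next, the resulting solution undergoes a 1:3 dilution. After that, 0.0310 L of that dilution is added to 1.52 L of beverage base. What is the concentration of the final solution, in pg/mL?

Overall dilution factor = 11.96 × 25 × 4 × 24.98 × 3 × 50.03 = 4.48 × 10⁶.
87.1 ng/mL / 4.48 × 10⁶ = 1.94 × 10⁻⁵ ng/mL = 0.0194 pg/mL.

0.0194 pg/mL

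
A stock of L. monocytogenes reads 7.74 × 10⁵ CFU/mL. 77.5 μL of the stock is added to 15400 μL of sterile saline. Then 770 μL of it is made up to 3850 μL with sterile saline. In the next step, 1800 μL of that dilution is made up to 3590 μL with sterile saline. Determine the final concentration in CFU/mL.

Overall dilution factor = 199.7 × 5 × 1.994 = 1992.
7.74 × 10⁵ CFU/mL / 1992 = 389 CFU/mL.

389 CFU/mL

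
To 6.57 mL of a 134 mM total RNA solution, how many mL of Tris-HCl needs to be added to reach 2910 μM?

2910 μM = 2.91 mM.
V₂ = C₁V₁/C₂ = 134 × 6.57 / 2.91 = 303 mL.
Diluent to add = V₂ − V₁ = 303 − 6.57 = 296 mL.

296 mL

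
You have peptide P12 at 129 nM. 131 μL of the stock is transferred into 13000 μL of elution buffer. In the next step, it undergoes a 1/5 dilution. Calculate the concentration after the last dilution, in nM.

0.257 nM

Overall dilution factor = 100.2 × 5 = 501.
129 nM / 501 = 0.257 nM.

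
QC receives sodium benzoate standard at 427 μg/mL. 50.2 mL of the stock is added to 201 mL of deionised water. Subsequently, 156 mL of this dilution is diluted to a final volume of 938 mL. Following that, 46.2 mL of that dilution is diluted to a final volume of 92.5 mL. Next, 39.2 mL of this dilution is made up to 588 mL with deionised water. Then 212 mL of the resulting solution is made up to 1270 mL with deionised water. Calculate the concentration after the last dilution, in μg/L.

Overall dilution factor = 5.004 × 6.013 × 2.002 × 15 × 5.991 = 5413.
427 μg/mL / 5413 = 0.0789 μg/mL = 78.9 μg/L.

78.9 μg/L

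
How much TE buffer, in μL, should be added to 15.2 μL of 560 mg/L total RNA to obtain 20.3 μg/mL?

404 μL

20.3 μg/mL = 20.3 mg/L.
V₂ = C₁V₁/C₂ = 560 × 15.2 / 20.3 = 419 μL.
Diluent to add = V₂ − V₁ = 419 − 15.2 = 404 μL.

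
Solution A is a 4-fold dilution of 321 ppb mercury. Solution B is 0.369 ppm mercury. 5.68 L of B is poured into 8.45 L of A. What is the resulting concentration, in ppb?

C_A = 321 ppb / 4 = 80.2 ppb.
C_B = 0.369 ppm = 369 ppb.
C_mix = (C_A·V_A + C_B·V_B)/(V_A + V_B) = (80.2×8.45 + 369×5.68) / 14.13 = 196 ppb.

196 ppb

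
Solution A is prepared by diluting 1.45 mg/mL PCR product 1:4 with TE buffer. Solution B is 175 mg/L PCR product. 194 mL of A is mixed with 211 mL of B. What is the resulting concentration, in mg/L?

265 mg/L

C_A = 1.45 mg/mL / 4 = 0.362 mg/mL.
C_B = 175 mg/L = 0.175 mg/mL.
C_mix = (C_A·V_A + C_B·V_B)/(V_A + V_B) = (0.362×194 + 0.175×211) / 405.0 = 0.265 mg/mL = 265 mg/L.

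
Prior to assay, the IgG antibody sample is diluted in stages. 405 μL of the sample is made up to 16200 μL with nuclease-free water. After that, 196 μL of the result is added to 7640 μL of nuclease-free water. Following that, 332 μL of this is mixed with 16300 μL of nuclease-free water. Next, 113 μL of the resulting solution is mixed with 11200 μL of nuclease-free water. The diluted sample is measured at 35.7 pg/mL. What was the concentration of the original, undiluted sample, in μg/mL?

286 μg/mL

Overall dilution factor = 40 × 39.98 × 50.10 × 100.1 = 8.02 × 10⁶.
Original = 35.7 pg/mL × 8.02 × 10⁶ = 2.86 × 10⁸ pg/mL = 286 μg/mL.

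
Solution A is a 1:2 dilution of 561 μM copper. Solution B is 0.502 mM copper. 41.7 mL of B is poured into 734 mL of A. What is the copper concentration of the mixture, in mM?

0.292 mM

C_A = 561 μM / 2 = 280 μM.
C_B = 0.502 mM = 502 μM.
C_mix = (C_A·V_A + C_B·V_B)/(V_A + V_B) = (280×734 + 502×41.7) / 775.7 = 292 μM = 0.292 mM.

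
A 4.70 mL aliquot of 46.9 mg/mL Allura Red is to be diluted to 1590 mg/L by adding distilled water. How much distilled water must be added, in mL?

1590 mg/L = 1.59 mg/mL.
V₂ = C₁V₁/C₂ = 46.9 × 4.70 / 1.59 = 139 mL.
Diluent to add = V₂ − V₁ = 139 − 4.70 = 134 mL.

134 mL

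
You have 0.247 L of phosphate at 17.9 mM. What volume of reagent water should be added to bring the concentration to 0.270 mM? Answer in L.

16.1 L

V₂ = C₁V₁/C₂ = 17.9 × 0.247 / 0.270 = 16.4 L.
Diluent to add = V₂ − V₁ = 16.4 − 0.247 = 16.1 L.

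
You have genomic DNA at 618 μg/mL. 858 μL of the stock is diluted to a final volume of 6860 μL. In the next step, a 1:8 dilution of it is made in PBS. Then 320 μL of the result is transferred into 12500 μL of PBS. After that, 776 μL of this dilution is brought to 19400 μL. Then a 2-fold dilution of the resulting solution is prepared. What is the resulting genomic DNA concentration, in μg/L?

Overall dilution factor = 7.995 × 8 × 40.06 × 25 × 2 = 1.28 × 10⁵.
618 μg/mL / 1.28 × 10⁵ = 4.82 × 10⁻³ μg/mL = 4.82 μg/L.

4.82 μg/L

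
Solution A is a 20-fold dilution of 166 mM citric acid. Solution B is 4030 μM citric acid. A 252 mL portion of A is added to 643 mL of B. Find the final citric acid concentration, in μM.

C_A = 166 mM / 20 = 8.30 mM.
C_B = 4030 μM = 4.03 mM.
C_mix = (C_A·V_A + C_B·V_B)/(V_A + V_B) = (8.30×252 + 4.03×643) / 895.0 = 5.23 mM = 5230 μM.

5230 μM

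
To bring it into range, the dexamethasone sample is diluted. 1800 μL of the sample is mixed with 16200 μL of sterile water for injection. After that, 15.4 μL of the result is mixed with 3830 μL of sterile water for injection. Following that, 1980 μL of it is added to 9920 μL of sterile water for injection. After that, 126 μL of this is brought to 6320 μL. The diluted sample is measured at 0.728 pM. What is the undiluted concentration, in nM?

548 nM

Overall dilution factor = 10 × 249.7 × 6.010 × 50.16 = 7.53 × 10⁵.
Original = 0.728 pM × 7.53 × 10⁵ = 5.48 × 10⁵ pM = 548 nM.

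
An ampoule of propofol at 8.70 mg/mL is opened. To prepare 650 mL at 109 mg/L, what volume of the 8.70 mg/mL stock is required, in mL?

109 mg/L = 0.109 mg/mL.
V₁ = C₂V₂/C₁ = 0.109 × 650 / 8.70 = 8.14 mL.

8.14 mL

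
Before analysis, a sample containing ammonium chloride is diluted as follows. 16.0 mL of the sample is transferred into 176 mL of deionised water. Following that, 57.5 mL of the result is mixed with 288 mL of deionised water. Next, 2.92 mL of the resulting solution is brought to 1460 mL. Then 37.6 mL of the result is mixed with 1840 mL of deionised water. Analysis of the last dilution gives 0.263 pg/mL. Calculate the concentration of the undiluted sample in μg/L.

Overall dilution factor = 12 × 6.009 × 500 × 49.94 = 1.80 × 10⁶.
Original = 0.263 pg/mL × 1.80 × 10⁶ = 4.73 × 10⁵ pg/mL = 473 μg/L.

473 μg/L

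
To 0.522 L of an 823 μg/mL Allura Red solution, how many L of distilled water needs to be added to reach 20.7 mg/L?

20.7 mg/L = 20.7 μg/mL.
V₂ = C₁V₁/C₂ = 823 × 0.522 / 20.7 = 20.8 L.
Diluent to add = V₂ − V₁ = 20.8 − 0.522 = 20.2 L.

20.2 L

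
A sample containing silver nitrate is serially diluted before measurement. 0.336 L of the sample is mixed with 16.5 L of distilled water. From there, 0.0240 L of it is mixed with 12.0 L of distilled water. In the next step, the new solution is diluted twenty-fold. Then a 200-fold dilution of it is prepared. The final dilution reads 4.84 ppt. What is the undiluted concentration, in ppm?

486 ppm

Overall dilution factor = 50.11 × 501 × 20 × 200 = 1.00 × 10⁸.
Original = 4.84 ppt × 1.00 × 10⁸ = 4.86 × 10⁸ ppt = 486 ppm.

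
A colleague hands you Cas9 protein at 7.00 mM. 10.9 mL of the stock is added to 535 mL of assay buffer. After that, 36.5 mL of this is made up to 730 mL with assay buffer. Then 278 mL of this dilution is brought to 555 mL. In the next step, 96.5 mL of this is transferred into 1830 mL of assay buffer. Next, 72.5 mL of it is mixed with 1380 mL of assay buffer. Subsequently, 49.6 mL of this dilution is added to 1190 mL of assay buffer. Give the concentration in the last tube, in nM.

Overall dilution factor = 50.08 × 20 × 1.996 × 19.96 × 20.03 × 24.99 = 2.00 × 10⁷.
7.00 mM / 2.00 × 10⁷ = 3.50 × 10⁻⁷ mM = 0.350 nM.

0.350 nM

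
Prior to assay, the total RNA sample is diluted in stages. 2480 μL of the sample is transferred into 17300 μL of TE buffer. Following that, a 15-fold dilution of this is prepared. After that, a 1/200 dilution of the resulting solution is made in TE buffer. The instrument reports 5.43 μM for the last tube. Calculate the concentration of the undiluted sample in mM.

130 mM

Overall dilution factor = 7.976 × 15 × 200 = 2.39 × 10⁴.
Original = 5.43 μM × 2.39 × 10⁴ = 1.30 × 10⁵ μM = 130 mM.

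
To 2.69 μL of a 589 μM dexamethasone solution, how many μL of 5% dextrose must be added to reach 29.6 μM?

V₂ = C₁V₁/C₂ = 589 × 2.69 / 29.6 = 53.5 μL.
Diluent to add = V₂ − V₁ = 53.5 − 2.69 = 50.8 μL.

50.8 μL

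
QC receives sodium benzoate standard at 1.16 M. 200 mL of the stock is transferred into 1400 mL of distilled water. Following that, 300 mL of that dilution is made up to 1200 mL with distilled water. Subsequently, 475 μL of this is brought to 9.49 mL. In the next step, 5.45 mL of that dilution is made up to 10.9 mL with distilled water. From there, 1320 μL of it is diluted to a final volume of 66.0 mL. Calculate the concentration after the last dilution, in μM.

Overall dilution factor = 8 × 4 × 19.98 × 2 × 50 = 6.39 × 10⁴.
1.16 M / 6.39 × 10⁴ = 1.81 × 10⁻⁵ M = 18.1 μM.

18.1 μM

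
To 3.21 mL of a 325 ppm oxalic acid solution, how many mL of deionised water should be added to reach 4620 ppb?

223 mL

4620 ppb = 4.62 ppm.
V₂ = C₁V₁/C₂ = 325 × 3.21 / 4.62 = 226 mL.
Diluent to add = V₂ − V₁ = 226 − 3.21 = 223 mL.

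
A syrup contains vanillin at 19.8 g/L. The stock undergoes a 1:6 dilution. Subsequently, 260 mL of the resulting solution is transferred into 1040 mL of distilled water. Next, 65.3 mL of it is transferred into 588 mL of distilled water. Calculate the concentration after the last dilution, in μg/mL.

Overall dilution factor = 6 × 5 × 10.00 = 300.
19.8 g/L / 300 = 0.0660 g/L = 66.0 μg/mL.

66.0 μg/mL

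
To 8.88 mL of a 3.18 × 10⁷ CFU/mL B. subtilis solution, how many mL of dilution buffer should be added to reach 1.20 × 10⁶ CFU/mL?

V₂ = C₁V₁/C₂ = 3.18 × 10⁷ × 8.88 / 1.20 × 10⁶ = 235 mL.
Diluent to add = V₂ − V₁ = 235 − 8.88 = 226 mL.

226 mL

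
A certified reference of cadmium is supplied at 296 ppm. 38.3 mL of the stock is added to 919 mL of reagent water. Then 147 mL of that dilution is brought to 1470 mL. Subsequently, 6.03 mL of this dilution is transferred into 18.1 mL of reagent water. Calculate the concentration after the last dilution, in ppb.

Overall dilution factor = 24.99 × 10 × 4.002 = 1000.
296 ppm / 1000 = 0.296 ppm = 296 ppb.

296 ppb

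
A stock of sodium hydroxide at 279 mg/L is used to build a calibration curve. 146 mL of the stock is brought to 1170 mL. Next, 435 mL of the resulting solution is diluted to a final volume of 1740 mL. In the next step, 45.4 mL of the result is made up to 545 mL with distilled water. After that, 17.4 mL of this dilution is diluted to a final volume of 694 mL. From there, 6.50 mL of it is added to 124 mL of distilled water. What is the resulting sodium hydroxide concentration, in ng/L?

Overall dilution factor = 8.014 × 4 × 12.00 × 39.89 × 20.08 = 3.08 × 10⁵.
279 mg/L / 3.08 × 10⁵ = 9.05 × 10⁻⁴ mg/L = 905 ng/L.

905 ng/L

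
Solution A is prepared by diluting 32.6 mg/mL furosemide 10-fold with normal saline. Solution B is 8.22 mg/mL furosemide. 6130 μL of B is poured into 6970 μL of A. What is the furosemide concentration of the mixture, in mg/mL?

5.58 mg/mL

C_A = 32.6 mg/mL / 10 = 3.26 mg/mL.
C_mix = (C_A·V_A + C_B·V_B)/(V_A + V_B) = (3.26×6970 + 8.22×6130) / 13100 = 5.58 mg/mL.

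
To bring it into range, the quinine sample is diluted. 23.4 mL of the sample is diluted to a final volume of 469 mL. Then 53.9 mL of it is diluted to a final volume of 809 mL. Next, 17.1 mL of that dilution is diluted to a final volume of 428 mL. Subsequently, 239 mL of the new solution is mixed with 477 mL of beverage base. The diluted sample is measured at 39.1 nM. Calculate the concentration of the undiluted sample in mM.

Overall dilution factor = 20.04 × 15.01 × 25.03 × 2.996 = 2.26 × 10⁴.
Original = 39.1 nM × 2.26 × 10⁴ = 8.82 × 10⁵ nM = 0.882 mM.

0.882 mM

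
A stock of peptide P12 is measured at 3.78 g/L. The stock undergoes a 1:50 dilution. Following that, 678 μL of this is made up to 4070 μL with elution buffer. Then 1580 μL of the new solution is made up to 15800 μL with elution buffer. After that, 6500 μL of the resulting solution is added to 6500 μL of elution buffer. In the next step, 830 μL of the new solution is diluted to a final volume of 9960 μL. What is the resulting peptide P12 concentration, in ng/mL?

52.5 ng/mL

Overall dilution factor = 50 × 6.003 × 10 × 2 × 12 = 7.20 × 10⁴.
3.78 g/L / 7.20 × 10⁴ = 5.25 × 10⁻⁵ g/L = 52.5 ng/mL.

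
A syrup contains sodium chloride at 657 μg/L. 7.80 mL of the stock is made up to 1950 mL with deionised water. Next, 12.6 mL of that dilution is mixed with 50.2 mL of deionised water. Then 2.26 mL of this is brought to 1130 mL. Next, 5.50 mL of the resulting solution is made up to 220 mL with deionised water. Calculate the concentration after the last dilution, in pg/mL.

0.0264 pg/mL

Overall dilution factor = 250 × 4.984 × 500 × 40 = 2.49 × 10⁷.
657 μg/L / 2.49 × 10⁷ = 2.64 × 10⁻⁵ μg/L = 0.0264 pg/mL.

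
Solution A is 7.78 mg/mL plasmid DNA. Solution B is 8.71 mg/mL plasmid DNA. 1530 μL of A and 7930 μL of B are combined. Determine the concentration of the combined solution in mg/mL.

8.56 mg/mL

C_mix = (C_A·V_A + C_B·V_B)/(V_A + V_B) = (7.78×1530 + 8.71×7930) / 9460 = 8.56 mg/mL.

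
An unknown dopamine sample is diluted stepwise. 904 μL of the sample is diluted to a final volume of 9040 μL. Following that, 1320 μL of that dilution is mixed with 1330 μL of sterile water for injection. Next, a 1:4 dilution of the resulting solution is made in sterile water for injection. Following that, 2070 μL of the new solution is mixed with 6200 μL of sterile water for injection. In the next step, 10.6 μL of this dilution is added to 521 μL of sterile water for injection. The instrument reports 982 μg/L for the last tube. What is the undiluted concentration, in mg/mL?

15.8 mg/mL

Overall dilution factor = 10 × 2.008 × 4 × 3.995 × 50.15 = 1.61 × 10⁴.
Original = 982 μg/L × 1.61 × 10⁴ = 1.58 × 10⁷ μg/L = 15.8 mg/mL.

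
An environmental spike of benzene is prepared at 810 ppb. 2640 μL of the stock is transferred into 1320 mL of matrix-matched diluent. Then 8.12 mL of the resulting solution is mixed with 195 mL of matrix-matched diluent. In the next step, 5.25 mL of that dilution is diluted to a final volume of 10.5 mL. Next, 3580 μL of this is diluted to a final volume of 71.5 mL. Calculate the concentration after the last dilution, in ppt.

1.62 ppt

Overall dilution factor = 501 × 25.01 × 2 × 19.97 = 5.01 × 10⁵.
810 ppb / 5.01 × 10⁵ = 1.62 × 10⁻³ ppb = 1.62 ppt.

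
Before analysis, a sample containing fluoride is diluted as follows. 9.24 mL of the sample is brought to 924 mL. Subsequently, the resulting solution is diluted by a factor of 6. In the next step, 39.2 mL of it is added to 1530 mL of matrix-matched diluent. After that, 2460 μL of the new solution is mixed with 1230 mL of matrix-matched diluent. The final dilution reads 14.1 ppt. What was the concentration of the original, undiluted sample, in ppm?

170 ppm

Overall dilution factor = 100 × 6 × 40.03 × 501 = 1.20 × 10⁷.
Original = 14.1 ppt × 1.20 × 10⁷ = 1.70 × 10⁸ ppt = 170 ppm.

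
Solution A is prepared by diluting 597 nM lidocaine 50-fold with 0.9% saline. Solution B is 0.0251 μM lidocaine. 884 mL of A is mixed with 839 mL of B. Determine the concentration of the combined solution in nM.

C_A = 597 nM / 50 = 11.9 nM.
C_B = 0.0251 μM = 25.1 nM.
C_mix = (C_A·V_A + C_B·V_B)/(V_A + V_B) = (11.9×884 + 25.1×839) / 1723 = 18.3 nM.

18.3 nM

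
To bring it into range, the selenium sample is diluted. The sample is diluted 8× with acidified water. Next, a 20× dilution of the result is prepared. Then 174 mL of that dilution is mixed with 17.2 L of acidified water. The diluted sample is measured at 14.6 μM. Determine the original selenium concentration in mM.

233 mM

Overall dilution factor = 8 × 20 × 99.85 = 1.60 × 10⁴.
Original = 14.6 μM × 1.60 × 10⁴ = 2.33 × 10⁵ μM = 233 mM.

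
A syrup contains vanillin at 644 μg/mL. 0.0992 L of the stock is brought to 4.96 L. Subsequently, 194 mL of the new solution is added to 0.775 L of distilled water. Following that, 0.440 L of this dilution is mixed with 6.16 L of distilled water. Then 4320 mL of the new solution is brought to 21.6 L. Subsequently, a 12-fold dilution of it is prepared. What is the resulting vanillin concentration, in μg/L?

Overall dilution factor = 50 × 4.995 × 15 × 5 × 12 = 2.25 × 10⁵.
644 μg/mL / 2.25 × 10⁵ = 2.87 × 10⁻³ μg/mL = 2.87 μg/L.

2.87 μg/L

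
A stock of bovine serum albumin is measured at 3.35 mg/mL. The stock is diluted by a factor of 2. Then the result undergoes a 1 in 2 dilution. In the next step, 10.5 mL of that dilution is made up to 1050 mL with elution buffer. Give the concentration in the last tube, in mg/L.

8.38 mg/L

Overall dilution factor = 2 × 2 × 100 = 400.
3.35 mg/mL / 400 = 8.38 × 10⁻³ mg/mL = 8.38 mg/L.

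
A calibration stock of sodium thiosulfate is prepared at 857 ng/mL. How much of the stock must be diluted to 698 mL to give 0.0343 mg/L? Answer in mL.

27.9 mL

0.0343 mg/L = 34.3 ng/mL.
V₁ = C₂V₂/C₁ = 34.3 × 698 / 857 = 27.9 mL.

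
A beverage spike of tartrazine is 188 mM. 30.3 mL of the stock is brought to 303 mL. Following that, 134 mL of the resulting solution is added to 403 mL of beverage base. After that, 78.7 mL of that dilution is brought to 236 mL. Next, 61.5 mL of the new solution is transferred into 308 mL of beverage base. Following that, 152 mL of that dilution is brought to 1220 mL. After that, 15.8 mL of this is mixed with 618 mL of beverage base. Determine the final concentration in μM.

Overall dilution factor = 10 × 4.007 × 2.999 × 6.008 × 8.026 × 40.11 = 2.32 × 10⁵.
188 mM / 2.32 × 10⁵ = 8.09 × 10⁻⁴ mM = 0.809 μM.

0.809 μM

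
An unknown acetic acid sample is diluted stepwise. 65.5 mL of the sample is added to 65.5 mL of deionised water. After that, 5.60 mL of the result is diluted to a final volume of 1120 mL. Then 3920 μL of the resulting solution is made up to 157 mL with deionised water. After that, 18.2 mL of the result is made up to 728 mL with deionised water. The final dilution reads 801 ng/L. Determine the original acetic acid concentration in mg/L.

513 mg/L

Overall dilution factor = 2 × 200 × 40.05 × 40 = 6.41 × 10⁵.
Original = 801 ng/L × 6.41 × 10⁵ = 5.13 × 10⁸ ng/L = 513 mg/L.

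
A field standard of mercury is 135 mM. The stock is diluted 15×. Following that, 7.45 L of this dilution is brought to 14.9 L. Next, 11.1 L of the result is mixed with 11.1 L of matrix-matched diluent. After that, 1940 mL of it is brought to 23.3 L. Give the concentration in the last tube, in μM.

Overall dilution factor = 15 × 2 × 2 × 12.01 = 721.
135 mM / 721 = 0.187 mM = 187 μM.

187 μM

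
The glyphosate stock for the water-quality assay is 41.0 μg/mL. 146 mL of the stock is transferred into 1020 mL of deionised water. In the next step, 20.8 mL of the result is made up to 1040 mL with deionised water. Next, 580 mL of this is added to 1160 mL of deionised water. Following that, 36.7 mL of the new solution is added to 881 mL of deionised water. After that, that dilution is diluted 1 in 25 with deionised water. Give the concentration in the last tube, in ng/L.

54.7 ng/L

Overall dilution factor = 7.986 × 50 × 3 × 25.01 × 25 = 7.49 × 10⁵.
41.0 μg/mL / 7.49 × 10⁵ = 5.47 × 10⁻⁵ μg/mL = 54.7 ng/L.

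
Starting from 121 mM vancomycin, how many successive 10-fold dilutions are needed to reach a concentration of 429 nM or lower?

6

Need 10ⁿ ≥ 2.82 × 10⁵, so n ≥ log(2.82 × 10⁵)/log(10) = 5.45.
Minimum whole steps: n = 6.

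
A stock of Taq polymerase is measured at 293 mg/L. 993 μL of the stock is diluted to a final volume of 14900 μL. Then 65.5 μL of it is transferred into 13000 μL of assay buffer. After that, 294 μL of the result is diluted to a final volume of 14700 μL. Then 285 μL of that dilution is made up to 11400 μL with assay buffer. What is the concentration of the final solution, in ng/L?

Overall dilution factor = 15.01 × 199.5 × 50 × 40 = 5.99 × 10⁶.
293 mg/L / 5.99 × 10⁶ = 4.89 × 10⁻⁵ mg/L = 48.9 ng/L.

48.9 ng/L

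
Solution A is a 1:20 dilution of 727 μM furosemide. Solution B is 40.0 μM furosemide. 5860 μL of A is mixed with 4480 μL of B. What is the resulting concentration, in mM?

C_A = 727 μM / 20 = 36.4 μM.
C_mix = (C_A·V_A + C_B·V_B)/(V_A + V_B) = (36.4×5860 + 40.0×4480) / 10340 = 37.9 μM = 0.0379 mM.

0.0379 mM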